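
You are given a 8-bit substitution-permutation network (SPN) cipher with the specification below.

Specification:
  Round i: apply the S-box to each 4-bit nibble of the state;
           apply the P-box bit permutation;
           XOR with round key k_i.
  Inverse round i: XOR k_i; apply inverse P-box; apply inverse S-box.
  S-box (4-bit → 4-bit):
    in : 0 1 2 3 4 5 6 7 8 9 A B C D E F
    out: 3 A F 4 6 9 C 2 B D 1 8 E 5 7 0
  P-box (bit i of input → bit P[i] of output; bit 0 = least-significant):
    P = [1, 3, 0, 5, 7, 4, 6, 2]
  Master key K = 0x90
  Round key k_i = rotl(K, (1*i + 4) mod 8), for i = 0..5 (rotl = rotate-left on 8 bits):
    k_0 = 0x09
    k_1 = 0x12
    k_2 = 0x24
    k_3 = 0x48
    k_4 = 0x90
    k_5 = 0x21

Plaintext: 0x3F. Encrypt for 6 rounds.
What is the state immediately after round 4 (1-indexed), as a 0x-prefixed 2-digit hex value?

0x32

s_0 = plaintext = 0x3F
s_1 = Round(s_0, k_0) = 0x49
s_2 = Round(s_1, k_1) = 0x61
s_3 = Round(s_2, k_2) = 0x48
s_4 = Round(s_3, k_3) = 0x32
s_5 = Round(s_4, k_4) = 0xFB
s_6 = Round(s_5, k_5) = 0x01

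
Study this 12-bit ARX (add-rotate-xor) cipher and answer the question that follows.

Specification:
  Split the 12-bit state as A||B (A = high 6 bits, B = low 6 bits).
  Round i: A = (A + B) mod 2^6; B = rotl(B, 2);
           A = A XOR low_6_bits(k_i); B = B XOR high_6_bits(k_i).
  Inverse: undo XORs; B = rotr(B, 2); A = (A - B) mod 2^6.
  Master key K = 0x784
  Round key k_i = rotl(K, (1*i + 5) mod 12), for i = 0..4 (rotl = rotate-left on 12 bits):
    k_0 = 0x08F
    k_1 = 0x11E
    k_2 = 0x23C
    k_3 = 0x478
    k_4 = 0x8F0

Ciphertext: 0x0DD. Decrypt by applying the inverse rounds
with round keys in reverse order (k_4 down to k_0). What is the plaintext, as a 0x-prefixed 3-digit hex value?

0xC57

s_0 = ciphertext = 0x0DD
s_1 = InvRound(s_0, k_4) = 0x12F
s_2 = InvRound(s_1, k_3) = 0x36F
s_3 = InvRound(s_2, k_2) = 0xE39
s_4 = InvRound(s_3, k_1) = 0x1DF
s_5 = InvRound(s_4, k_0) = 0xC57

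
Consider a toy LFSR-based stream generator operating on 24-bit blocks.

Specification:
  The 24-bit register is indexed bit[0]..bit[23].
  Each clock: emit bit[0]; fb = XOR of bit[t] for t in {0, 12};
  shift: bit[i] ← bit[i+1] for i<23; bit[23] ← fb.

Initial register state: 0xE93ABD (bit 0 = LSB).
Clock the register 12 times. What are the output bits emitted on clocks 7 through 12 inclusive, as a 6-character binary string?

reg_0 = 0xE93ABD
clock 1: out=1, reg = 0x749D5E
clock 2: out=0, reg = 0xBA4EAF
clock 3: out=1, reg = 0xDD2757
clock 4: out=1, reg = 0xEE93AB
clock 5: out=1, reg = 0x7749D5
clock 6: out=1, reg = 0xBBA4EA
clock 7: out=0, reg = 0x5DD275
clock 8: out=1, reg = 0x2EE93A
clock 9: out=0, reg = 0x17749D
clock 10: out=1, reg = 0x0BBA4E
clock 11: out=0, reg = 0x85DD27
clock 12: out=1, reg = 0x42EE93

010101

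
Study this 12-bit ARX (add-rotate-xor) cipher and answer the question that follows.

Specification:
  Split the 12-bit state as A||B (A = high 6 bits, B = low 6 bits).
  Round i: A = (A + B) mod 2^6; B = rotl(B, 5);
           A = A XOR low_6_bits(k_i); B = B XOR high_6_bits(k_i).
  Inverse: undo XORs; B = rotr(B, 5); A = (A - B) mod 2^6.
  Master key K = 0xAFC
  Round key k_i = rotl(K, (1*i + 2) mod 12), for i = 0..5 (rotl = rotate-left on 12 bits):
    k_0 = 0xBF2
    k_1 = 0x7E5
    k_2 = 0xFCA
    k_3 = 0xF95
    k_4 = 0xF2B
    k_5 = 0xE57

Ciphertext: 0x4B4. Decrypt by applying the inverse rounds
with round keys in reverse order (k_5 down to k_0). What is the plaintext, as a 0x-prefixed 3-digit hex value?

0x4A1

s_0 = ciphertext = 0x4B4
s_1 = InvRound(s_0, k_5) = 0xADA
s_2 = InvRound(s_1, k_4) = 0xCCD
s_3 = InvRound(s_2, k_3) = 0xFE7
s_4 = InvRound(s_3, k_2) = 0x170
s_5 = InvRound(s_4, k_1) = 0x05F
s_6 = InvRound(s_5, k_0) = 0x4A1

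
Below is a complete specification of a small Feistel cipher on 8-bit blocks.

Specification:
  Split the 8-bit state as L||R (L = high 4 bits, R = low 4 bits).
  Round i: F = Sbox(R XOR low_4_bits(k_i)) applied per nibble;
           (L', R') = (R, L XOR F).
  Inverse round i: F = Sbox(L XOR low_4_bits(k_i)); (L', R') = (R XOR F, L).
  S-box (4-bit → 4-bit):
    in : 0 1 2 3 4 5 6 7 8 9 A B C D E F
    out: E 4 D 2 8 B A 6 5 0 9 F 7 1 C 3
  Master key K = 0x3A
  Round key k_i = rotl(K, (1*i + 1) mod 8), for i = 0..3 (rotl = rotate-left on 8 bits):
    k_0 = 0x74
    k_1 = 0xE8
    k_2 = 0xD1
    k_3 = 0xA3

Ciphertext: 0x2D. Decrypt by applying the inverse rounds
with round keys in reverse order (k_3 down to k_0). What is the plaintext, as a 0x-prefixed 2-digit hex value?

0xBA

s_0 = ciphertext = 0x2D
s_1 = InvRound(s_0, k_3) = 0x92
s_2 = InvRound(s_1, k_2) = 0x79
s_3 = InvRound(s_2, k_1) = 0xA7
s_4 = InvRound(s_3, k_0) = 0xBA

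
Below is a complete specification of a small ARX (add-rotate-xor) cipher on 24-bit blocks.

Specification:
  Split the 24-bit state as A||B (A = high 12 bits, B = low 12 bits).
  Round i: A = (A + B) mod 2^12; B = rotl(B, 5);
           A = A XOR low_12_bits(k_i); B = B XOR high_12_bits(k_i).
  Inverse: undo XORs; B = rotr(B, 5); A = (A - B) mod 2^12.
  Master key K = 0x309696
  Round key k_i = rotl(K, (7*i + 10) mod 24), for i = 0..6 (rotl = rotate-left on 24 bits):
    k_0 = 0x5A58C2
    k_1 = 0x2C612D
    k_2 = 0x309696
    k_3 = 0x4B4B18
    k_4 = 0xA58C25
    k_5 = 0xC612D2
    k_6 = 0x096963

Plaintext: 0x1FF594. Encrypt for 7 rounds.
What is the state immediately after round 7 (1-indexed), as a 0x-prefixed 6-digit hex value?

0x7DECBA

s_0 = plaintext = 0x1FF594
s_1 = Round(s_0, k_0) = 0xF5172E
s_2 = Round(s_1, k_1) = 0x752708
s_3 = Round(s_2, k_2) = 0x8CC207
s_4 = Round(s_3, k_3) = 0x1CB450
s_5 = Round(s_4, k_4) = 0xA3E050
s_6 = Round(s_5, k_5) = 0x85C661
s_7 = Round(s_6, k_6) = 0x7DECBA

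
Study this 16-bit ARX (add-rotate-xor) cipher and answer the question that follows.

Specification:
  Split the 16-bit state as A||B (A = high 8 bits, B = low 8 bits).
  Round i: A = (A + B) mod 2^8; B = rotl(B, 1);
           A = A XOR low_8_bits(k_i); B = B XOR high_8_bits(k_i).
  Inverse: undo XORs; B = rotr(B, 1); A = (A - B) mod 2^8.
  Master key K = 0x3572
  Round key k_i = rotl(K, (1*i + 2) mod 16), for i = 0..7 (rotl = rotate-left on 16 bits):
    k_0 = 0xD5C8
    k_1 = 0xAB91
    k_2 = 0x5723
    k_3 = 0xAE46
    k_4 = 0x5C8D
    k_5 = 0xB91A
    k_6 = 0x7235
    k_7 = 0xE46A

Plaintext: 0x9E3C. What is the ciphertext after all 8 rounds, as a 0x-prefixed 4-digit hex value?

0x3138

s_0 = plaintext = 0x9E3C
s_1 = Round(s_0, k_0) = 0x12AD
s_2 = Round(s_1, k_1) = 0x2EF0
s_3 = Round(s_2, k_2) = 0x3DB6
s_4 = Round(s_3, k_3) = 0xB5C3
s_5 = Round(s_4, k_4) = 0xF5DB
s_6 = Round(s_5, k_5) = 0xCA0E
s_7 = Round(s_6, k_6) = 0xED6E
s_8 = Round(s_7, k_7) = 0x3138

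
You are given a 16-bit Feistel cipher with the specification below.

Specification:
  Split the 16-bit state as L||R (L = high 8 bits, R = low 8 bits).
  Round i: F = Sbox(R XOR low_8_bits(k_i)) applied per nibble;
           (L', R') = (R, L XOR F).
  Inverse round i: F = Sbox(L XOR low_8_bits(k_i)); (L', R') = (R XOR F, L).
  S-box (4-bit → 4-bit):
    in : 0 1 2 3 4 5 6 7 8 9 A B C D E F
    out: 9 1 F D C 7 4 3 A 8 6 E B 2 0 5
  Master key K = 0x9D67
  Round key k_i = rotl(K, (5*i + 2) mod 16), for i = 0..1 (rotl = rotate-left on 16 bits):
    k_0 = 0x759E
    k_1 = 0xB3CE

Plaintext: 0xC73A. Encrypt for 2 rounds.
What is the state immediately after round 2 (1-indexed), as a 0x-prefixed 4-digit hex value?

s_0 = plaintext = 0xC73A
s_1 = Round(s_0, k_0) = 0x3AAB
s_2 = Round(s_1, k_1) = 0xAB7D

0xAB7D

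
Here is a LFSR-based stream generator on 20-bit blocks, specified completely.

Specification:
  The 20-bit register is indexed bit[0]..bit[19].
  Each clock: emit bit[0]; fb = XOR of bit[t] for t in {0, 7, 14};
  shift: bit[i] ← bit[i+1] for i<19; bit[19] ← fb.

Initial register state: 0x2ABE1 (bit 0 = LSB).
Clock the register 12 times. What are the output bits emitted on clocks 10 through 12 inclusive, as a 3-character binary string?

reg_0 = 0x2ABE1
clock 1: out=1, reg = 0x155F0
clock 2: out=0, reg = 0x0AAF8
clock 3: out=0, reg = 0x8557C
clock 4: out=0, reg = 0xC2ABE
clock 5: out=0, reg = 0xE155F
clock 6: out=1, reg = 0xF0AAF
clock 7: out=1, reg = 0x78557
clock 8: out=1, reg = 0xBC2AB
clock 9: out=1, reg = 0xDE155
clock 10: out=1, reg = 0x6F0AA
clock 11: out=0, reg = 0x37855
clock 12: out=1, reg = 0x1BC2A

101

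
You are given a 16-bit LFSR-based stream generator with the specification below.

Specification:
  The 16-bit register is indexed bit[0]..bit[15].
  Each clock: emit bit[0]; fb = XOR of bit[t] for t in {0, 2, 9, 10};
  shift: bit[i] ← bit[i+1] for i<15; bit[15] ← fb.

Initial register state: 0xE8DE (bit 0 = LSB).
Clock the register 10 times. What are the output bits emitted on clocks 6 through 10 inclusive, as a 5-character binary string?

reg_0 = 0xE8DE
clock 1: out=0, reg = 0xF46F
clock 2: out=1, reg = 0xFA37
clock 3: out=1, reg = 0xFD1B
clock 4: out=1, reg = 0x7E8D
clock 5: out=1, reg = 0x3F46
clock 6: out=0, reg = 0x9FA3
clock 7: out=1, reg = 0xCFD1
clock 8: out=1, reg = 0xE7E8
clock 9: out=0, reg = 0x73F4
clock 10: out=0, reg = 0x39FA

01100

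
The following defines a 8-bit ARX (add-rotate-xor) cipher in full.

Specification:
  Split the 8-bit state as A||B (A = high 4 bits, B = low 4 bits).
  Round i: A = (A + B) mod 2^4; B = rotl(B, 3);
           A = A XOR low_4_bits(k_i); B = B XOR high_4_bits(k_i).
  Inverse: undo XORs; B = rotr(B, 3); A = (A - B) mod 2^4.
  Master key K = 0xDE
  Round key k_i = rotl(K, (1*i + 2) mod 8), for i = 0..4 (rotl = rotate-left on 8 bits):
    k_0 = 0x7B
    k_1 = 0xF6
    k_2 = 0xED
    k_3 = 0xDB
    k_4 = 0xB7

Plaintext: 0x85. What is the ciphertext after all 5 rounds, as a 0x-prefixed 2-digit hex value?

0xFC

s_0 = plaintext = 0x85
s_1 = Round(s_0, k_0) = 0x6D
s_2 = Round(s_1, k_1) = 0x51
s_3 = Round(s_2, k_2) = 0xB6
s_4 = Round(s_3, k_3) = 0xAE
s_5 = Round(s_4, k_4) = 0xFC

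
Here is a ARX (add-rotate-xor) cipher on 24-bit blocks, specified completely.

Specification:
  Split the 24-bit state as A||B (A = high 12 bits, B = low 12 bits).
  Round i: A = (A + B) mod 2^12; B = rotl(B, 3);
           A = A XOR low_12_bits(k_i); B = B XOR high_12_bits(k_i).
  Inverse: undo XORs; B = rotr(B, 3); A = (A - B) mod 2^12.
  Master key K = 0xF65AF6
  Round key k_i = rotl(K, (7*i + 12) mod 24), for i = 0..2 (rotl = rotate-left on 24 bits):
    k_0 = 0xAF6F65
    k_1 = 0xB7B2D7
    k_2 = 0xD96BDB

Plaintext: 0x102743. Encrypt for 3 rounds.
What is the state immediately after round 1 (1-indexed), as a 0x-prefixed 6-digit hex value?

s_0 = plaintext = 0x102743
s_1 = Round(s_0, k_0) = 0x7200ED
s_2 = Round(s_1, k_1) = 0xADAC13
s_3 = Round(s_2, k_2) = 0xD36D08

0x7200ED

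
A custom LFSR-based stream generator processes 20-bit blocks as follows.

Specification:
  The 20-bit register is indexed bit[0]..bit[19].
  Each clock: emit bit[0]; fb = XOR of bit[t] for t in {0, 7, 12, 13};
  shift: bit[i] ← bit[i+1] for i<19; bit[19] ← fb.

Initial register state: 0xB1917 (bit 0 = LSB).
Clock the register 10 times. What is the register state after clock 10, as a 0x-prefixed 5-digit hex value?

reg_0 = 0xB1917
clock 1: out=1, reg = 0x58C8B
clock 2: out=1, reg = 0x2C645
clock 3: out=1, reg = 0x96322
clock 4: out=0, reg = 0xCB191
clock 5: out=1, reg = 0x658C8
clock 6: out=0, reg = 0x32C64
clock 7: out=0, reg = 0x99632
clock 8: out=0, reg = 0xCCB19
clock 9: out=1, reg = 0xE658C
clock 10: out=0, reg = 0x732C6

0x732C6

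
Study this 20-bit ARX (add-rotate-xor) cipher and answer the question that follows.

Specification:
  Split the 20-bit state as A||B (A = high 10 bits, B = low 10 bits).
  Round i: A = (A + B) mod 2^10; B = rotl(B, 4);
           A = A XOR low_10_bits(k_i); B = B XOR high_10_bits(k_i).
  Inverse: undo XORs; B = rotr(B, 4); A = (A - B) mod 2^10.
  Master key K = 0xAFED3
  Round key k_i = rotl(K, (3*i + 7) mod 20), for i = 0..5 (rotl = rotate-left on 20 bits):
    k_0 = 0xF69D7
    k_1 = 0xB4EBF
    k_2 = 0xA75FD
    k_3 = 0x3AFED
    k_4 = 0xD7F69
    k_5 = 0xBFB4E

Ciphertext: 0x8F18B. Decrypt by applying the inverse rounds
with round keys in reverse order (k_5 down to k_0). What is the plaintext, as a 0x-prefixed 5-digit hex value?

s_0 = ciphertext = 0x8F18B
s_1 = InvRound(s_0, k_5) = 0xFED77
s_2 = InvRound(s_1, k_4) = 0x9C222
s_3 = InvRound(s_2, k_3) = 0xCC66C
s_4 = InvRound(s_3, k_2) = 0x9F44F
s_5 = InvRound(s_4, k_1) = 0x66729
s_6 = InvRound(s_5, k_0) = 0xDFCCF

0xDFCCF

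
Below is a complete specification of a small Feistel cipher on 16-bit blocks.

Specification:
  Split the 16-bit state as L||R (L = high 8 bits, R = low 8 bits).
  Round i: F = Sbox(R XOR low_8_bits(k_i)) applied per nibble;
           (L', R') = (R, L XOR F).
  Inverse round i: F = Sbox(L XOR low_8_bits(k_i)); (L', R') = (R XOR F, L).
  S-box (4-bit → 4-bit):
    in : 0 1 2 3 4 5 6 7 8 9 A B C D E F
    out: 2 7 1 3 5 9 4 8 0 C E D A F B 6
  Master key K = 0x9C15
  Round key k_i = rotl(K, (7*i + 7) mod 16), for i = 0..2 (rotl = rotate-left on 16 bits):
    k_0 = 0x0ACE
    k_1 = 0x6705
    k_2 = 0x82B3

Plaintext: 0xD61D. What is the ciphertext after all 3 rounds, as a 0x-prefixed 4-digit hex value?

s_0 = plaintext = 0xD61D
s_1 = Round(s_0, k_0) = 0x1D25
s_2 = Round(s_1, k_1) = 0x250F
s_3 = Round(s_2, k_2) = 0x0FFF

0x0FFF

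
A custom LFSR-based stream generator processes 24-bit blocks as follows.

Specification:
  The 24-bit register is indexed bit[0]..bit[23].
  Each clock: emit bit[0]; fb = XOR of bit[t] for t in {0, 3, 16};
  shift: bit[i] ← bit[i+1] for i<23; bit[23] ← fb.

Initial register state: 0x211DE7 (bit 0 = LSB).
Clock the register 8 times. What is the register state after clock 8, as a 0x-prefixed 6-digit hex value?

reg_0 = 0x211DE7
clock 1: out=1, reg = 0x108EF3
clock 2: out=1, reg = 0x884779
clock 3: out=1, reg = 0x4423BC
clock 4: out=0, reg = 0xA211DE
clock 5: out=0, reg = 0xD108EF
clock 6: out=1, reg = 0xE88477
clock 7: out=1, reg = 0xF4423B
clock 8: out=1, reg = 0x7A211D

0x7A211D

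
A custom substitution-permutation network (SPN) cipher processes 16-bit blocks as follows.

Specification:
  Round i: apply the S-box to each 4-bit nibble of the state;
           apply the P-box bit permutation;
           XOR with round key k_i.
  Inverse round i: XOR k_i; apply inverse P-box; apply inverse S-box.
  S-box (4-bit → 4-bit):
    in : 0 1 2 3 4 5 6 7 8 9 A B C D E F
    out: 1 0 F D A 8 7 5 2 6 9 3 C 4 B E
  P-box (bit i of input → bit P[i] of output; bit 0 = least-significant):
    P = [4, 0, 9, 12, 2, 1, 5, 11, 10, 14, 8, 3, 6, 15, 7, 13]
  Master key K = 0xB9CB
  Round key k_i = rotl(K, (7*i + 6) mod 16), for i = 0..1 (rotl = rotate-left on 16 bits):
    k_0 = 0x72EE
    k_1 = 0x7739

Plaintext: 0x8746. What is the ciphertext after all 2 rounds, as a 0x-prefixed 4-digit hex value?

s_0 = plaintext = 0x8746
s_1 = Round(s_0, k_0) = 0xFDFD
s_2 = Round(s_1, k_1) = 0xDC9B

0xDC9B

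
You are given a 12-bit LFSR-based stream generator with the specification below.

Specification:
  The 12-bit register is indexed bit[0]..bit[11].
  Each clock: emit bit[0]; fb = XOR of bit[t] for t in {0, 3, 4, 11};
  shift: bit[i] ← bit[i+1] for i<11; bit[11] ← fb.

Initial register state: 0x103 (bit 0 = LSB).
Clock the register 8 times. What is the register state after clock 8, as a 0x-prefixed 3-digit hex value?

0x111

reg_0 = 0x103
clock 1: out=1, reg = 0x881
clock 2: out=1, reg = 0x440
clock 3: out=0, reg = 0x220
clock 4: out=0, reg = 0x110
clock 5: out=0, reg = 0x888
clock 6: out=0, reg = 0x444
clock 7: out=0, reg = 0x222
clock 8: out=0, reg = 0x111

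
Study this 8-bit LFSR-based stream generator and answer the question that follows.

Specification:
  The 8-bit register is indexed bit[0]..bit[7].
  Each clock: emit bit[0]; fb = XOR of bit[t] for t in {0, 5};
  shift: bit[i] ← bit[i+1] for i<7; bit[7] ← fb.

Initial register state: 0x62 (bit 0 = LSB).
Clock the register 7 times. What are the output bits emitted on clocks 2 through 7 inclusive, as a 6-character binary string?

reg_0 = 0x62
clock 1: out=0, reg = 0xB1
clock 2: out=1, reg = 0x58
clock 3: out=0, reg = 0x2C
clock 4: out=0, reg = 0x96
clock 5: out=0, reg = 0x4B
clock 6: out=1, reg = 0xA5
clock 7: out=1, reg = 0x52

100011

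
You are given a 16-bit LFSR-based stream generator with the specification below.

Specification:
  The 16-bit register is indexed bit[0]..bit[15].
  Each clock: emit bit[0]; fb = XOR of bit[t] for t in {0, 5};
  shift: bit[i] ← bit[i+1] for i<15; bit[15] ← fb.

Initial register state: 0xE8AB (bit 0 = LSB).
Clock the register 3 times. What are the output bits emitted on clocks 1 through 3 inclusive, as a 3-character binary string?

reg_0 = 0xE8AB
clock 1: out=1, reg = 0x7455
clock 2: out=1, reg = 0xBA2A
clock 3: out=0, reg = 0xDD15

110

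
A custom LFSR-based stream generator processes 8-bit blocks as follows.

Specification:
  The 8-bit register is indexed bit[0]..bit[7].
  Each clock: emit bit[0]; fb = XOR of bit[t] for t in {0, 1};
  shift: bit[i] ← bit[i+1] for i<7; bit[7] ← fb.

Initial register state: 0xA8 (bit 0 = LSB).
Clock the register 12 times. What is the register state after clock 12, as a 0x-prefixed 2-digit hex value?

reg_0 = 0xA8
clock 1: out=0, reg = 0x54
clock 2: out=0, reg = 0x2A
clock 3: out=0, reg = 0x95
clock 4: out=1, reg = 0xCA
clock 5: out=0, reg = 0xE5
clock 6: out=1, reg = 0xF2
clock 7: out=0, reg = 0xF9
clock 8: out=1, reg = 0xFC
clock 9: out=0, reg = 0x7E
clock 10: out=0, reg = 0xBF
clock 11: out=1, reg = 0x5F
clock 12: out=1, reg = 0x2F

0x2F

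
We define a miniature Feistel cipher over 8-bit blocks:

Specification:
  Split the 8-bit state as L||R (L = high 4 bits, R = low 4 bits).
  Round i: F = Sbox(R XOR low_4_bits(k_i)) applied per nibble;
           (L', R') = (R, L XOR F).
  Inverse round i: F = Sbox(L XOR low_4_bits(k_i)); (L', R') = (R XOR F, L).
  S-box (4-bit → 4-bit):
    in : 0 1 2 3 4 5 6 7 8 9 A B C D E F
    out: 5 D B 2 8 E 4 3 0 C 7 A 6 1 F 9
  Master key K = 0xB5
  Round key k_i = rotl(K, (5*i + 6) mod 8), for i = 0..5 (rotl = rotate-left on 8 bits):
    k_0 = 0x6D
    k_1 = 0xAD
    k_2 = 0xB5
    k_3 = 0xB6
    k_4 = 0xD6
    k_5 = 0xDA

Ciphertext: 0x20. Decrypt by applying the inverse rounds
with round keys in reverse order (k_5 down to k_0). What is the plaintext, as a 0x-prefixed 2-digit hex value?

s_0 = ciphertext = 0x20
s_1 = InvRound(s_0, k_5) = 0x02
s_2 = InvRound(s_1, k_4) = 0x60
s_3 = InvRound(s_2, k_3) = 0x56
s_4 = InvRound(s_3, k_2) = 0x35
s_5 = InvRound(s_4, k_1) = 0xA3
s_6 = InvRound(s_5, k_0) = 0x0A

0x0A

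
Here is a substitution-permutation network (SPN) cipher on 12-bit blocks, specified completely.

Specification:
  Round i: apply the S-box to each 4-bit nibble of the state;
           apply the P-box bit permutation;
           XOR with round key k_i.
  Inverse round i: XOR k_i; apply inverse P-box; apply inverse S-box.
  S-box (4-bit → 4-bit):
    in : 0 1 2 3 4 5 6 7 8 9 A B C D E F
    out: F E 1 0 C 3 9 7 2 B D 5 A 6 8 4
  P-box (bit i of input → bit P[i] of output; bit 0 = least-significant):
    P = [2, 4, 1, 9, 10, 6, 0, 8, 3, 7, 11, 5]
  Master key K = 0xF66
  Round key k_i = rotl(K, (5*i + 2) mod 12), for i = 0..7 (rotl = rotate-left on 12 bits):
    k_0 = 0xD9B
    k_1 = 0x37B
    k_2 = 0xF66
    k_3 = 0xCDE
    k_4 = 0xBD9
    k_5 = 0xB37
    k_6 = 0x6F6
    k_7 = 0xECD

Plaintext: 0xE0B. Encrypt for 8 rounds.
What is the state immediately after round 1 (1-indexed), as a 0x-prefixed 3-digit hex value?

s_0 = plaintext = 0xE0B
s_1 = Round(s_0, k_0) = 0x8FC
s_2 = Round(s_1, k_1) = 0x1EA
s_3 = Round(s_2, k_2) = 0x4C0
s_4 = Round(s_3, k_3) = 0x7A8
s_5 = Round(s_4, k_4) = 0x640
s_6 = Round(s_5, k_5) = 0x808
s_7 = Round(s_6, k_6) = 0x327
s_8 = Round(s_7, k_7) = 0xADB

0x8FC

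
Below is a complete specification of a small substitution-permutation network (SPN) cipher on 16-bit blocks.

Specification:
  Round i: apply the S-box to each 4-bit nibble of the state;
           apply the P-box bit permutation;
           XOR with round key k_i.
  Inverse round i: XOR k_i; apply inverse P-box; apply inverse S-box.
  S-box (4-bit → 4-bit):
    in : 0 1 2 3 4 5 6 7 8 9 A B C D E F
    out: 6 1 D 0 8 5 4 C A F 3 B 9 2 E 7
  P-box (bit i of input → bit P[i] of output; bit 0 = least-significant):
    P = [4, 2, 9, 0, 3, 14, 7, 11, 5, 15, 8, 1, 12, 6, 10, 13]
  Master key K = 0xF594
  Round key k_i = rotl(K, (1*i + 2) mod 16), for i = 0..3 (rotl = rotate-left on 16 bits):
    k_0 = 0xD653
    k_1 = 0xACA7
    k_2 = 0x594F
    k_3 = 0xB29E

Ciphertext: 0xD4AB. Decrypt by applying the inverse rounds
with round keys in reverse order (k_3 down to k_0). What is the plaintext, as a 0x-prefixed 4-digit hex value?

0xA696

s_0 = ciphertext = 0xD4AB
s_1 = InvRound(s_0, k_3) = 0x71D9
s_2 = InvRound(s_1, k_2) = 0x447A
s_3 = InvRound(s_2, k_1) = 0x8D9B
s_4 = InvRound(s_3, k_0) = 0xA696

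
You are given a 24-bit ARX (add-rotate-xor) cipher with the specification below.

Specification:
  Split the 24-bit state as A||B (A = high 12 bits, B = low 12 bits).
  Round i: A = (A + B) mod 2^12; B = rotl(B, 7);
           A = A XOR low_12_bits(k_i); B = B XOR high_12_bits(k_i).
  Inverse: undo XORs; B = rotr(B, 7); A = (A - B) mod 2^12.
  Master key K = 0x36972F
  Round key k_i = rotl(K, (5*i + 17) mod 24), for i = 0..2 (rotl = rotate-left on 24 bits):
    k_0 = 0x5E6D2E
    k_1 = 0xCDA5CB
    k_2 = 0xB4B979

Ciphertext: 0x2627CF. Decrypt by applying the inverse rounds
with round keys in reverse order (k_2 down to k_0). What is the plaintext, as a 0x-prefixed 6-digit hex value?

0x8243DB

s_0 = ciphertext = 0x2627CF
s_1 = InvRound(s_0, k_2) = 0xA82099
s_2 = InvRound(s_1, k_1) = 0x6D1878
s_3 = InvRound(s_2, k_0) = 0x8243DB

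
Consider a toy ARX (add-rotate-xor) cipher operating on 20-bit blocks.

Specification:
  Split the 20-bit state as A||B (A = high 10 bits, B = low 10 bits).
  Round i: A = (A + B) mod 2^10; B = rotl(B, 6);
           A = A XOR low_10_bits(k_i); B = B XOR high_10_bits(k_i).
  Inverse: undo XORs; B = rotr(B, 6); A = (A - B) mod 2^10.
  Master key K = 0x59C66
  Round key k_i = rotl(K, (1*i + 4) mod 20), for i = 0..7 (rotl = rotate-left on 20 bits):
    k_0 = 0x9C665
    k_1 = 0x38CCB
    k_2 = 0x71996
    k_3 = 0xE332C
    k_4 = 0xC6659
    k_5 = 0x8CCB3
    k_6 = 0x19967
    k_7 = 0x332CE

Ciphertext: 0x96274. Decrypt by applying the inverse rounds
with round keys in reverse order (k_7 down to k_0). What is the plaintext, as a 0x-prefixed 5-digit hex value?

s_0 = ciphertext = 0x96274
s_1 = InvRound(s_0, k_7) = 0x4338A
s_2 = InvRound(s_1, k_6) = 0x672CF
s_3 = InvRound(s_2, k_5) = 0x5B3C3
s_4 = InvRound(s_3, k_4) = 0x649A3
s_5 = InvRound(s_4, k_3) = 0xF1AF8
s_6 = InvRound(s_5, k_2) = 0x993EC
s_7 = InvRound(s_6, k_1) = 0x6CCFC
s_8 = InvRound(s_7, k_0) = 0xBF0DA

0xBF0DA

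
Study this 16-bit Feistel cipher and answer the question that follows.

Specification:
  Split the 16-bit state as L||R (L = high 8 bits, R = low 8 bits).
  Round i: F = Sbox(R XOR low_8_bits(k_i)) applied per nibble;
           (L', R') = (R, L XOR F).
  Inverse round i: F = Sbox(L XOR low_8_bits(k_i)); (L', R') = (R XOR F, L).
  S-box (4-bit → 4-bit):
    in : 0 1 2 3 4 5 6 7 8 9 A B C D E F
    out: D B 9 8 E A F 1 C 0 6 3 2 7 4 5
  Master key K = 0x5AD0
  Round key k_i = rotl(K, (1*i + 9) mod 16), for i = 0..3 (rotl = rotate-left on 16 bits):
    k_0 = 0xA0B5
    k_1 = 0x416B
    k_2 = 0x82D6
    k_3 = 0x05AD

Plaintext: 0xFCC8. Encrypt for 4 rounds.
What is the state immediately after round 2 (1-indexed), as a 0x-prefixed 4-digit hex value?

0xEB05

s_0 = plaintext = 0xFCC8
s_1 = Round(s_0, k_0) = 0xC8EB
s_2 = Round(s_1, k_1) = 0xEB05
s_3 = Round(s_2, k_2) = 0x0593
s_4 = Round(s_3, k_3) = 0x9381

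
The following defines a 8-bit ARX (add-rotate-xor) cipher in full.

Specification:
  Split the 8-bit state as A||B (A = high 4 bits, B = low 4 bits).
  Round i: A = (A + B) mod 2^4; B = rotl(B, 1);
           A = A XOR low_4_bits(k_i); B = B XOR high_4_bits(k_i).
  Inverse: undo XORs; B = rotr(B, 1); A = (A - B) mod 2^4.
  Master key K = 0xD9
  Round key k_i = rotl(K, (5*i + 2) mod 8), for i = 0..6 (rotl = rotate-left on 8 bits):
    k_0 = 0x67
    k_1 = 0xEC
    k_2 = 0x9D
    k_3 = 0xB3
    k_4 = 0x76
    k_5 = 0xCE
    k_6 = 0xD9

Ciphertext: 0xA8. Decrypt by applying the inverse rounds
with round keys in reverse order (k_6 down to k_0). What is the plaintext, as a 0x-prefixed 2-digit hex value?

s_0 = ciphertext = 0xA8
s_1 = InvRound(s_0, k_6) = 0x9A
s_2 = InvRound(s_1, k_5) = 0x43
s_3 = InvRound(s_2, k_4) = 0x02
s_4 = InvRound(s_3, k_3) = 0x7C
s_5 = InvRound(s_4, k_2) = 0x0A
s_6 = InvRound(s_5, k_1) = 0xA2
s_7 = InvRound(s_6, k_0) = 0xB2

0xB2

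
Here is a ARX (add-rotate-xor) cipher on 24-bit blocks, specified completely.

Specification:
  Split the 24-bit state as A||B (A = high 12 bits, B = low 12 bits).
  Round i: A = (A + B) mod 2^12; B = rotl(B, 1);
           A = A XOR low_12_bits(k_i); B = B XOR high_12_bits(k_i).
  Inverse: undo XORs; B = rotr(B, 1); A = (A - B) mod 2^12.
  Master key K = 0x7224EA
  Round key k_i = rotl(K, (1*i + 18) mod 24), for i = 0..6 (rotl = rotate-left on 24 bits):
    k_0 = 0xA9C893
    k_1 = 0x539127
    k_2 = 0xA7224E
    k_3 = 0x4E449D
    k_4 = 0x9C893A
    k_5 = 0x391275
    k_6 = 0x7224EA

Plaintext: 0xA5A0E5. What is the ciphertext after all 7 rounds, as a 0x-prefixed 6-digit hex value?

s_0 = plaintext = 0xA5A0E5
s_1 = Round(s_0, k_0) = 0x3ACB56
s_2 = Round(s_1, k_1) = 0xE25394
s_3 = Round(s_2, k_2) = 0x3F7D5A
s_4 = Round(s_3, k_3) = 0x5CCE51
s_5 = Round(s_4, k_4) = 0xD2756B
s_6 = Round(s_5, k_5) = 0x0E7947
s_7 = Round(s_6, k_6) = 0xEC45AD

0xEC45AD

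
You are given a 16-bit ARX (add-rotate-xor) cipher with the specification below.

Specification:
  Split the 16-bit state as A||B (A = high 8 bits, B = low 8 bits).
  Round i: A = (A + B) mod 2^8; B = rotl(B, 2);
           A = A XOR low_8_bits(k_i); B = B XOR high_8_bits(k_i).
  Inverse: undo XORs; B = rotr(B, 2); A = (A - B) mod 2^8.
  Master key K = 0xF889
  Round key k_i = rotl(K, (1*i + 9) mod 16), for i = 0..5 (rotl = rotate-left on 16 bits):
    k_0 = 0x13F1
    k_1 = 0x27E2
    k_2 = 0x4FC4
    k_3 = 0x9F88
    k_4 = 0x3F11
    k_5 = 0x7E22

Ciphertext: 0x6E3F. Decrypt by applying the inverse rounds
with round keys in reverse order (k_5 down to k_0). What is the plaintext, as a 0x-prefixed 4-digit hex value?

s_0 = ciphertext = 0x6E3F
s_1 = InvRound(s_0, k_5) = 0xFC50
s_2 = InvRound(s_1, k_4) = 0x12DB
s_3 = InvRound(s_2, k_3) = 0x8911
s_4 = InvRound(s_3, k_2) = 0xB697
s_5 = InvRound(s_4, k_1) = 0x282C
s_6 = InvRound(s_5, k_0) = 0x0ACF

0x0ACF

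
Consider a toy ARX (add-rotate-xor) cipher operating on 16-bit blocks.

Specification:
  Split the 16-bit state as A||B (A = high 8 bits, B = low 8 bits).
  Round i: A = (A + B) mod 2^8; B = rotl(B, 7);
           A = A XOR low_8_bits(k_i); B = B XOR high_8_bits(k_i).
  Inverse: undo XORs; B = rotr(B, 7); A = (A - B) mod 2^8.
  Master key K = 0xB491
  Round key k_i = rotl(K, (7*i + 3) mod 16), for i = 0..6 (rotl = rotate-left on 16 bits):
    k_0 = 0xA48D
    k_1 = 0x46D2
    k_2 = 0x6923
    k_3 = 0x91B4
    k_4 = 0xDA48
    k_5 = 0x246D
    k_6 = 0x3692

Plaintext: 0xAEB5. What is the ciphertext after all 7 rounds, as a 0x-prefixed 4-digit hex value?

0xA3FD

s_0 = plaintext = 0xAEB5
s_1 = Round(s_0, k_0) = 0xEE7E
s_2 = Round(s_1, k_1) = 0xBE79
s_3 = Round(s_2, k_2) = 0x14D5
s_4 = Round(s_3, k_3) = 0x5D7B
s_5 = Round(s_4, k_4) = 0x9067
s_6 = Round(s_5, k_5) = 0x9A97
s_7 = Round(s_6, k_6) = 0xA3FD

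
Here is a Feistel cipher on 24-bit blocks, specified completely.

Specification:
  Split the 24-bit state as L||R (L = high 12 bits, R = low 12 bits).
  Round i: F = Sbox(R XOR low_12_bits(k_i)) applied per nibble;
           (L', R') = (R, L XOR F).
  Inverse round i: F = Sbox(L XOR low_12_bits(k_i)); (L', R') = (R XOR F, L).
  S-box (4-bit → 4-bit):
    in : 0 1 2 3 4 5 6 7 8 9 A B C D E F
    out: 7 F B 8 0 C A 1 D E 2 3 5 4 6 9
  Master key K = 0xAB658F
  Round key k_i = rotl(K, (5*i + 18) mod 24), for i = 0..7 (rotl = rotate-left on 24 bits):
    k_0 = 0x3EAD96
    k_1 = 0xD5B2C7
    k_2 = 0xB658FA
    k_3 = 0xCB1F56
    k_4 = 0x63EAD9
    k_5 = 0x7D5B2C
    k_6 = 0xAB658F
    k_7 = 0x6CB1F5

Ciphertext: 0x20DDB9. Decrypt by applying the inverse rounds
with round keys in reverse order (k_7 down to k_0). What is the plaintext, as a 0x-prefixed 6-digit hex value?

0xDF4118

s_0 = ciphertext = 0x20DDB9
s_1 = InvRound(s_0, k_7) = 0x52420D
s_2 = InvRound(s_1, k_6) = 0x52E524
s_3 = InvRound(s_2, k_5) = 0x35F52E
s_4 = InvRound(s_3, k_4) = 0xBF435F
s_5 = InvRound(s_4, k_3) = 0x374BF4
s_6 = InvRound(s_5, k_2) = 0x822374
s_7 = InvRound(s_6, k_1) = 0x118822
s_8 = InvRound(s_7, k_0) = 0xDF4118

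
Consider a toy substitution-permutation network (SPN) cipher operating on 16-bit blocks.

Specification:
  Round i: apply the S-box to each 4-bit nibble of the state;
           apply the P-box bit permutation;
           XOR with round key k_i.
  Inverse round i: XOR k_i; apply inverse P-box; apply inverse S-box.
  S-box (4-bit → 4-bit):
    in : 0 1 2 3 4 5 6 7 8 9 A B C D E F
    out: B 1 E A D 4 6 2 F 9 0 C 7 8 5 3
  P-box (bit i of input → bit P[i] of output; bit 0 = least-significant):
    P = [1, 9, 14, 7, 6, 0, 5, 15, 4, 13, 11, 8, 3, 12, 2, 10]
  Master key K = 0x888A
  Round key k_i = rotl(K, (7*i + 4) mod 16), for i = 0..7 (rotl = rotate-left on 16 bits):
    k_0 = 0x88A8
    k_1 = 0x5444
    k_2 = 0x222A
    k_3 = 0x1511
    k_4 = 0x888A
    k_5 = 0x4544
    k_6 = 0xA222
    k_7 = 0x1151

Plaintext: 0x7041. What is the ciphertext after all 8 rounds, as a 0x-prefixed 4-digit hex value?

0x0C23

s_0 = plaintext = 0x7041
s_1 = Round(s_0, k_0) = 0x39DA
s_2 = Round(s_1, k_1) = 0xC154
s_3 = Round(s_2, k_2) = 0x7294
s_4 = Round(s_3, k_3) = 0xECD3
s_5 = Round(s_4, k_4) = 0x2216
s_6 = Round(s_5, k_5) = 0x3A00
s_7 = Round(s_6, k_6) = 0x34E1
s_8 = Round(s_7, k_7) = 0x0C23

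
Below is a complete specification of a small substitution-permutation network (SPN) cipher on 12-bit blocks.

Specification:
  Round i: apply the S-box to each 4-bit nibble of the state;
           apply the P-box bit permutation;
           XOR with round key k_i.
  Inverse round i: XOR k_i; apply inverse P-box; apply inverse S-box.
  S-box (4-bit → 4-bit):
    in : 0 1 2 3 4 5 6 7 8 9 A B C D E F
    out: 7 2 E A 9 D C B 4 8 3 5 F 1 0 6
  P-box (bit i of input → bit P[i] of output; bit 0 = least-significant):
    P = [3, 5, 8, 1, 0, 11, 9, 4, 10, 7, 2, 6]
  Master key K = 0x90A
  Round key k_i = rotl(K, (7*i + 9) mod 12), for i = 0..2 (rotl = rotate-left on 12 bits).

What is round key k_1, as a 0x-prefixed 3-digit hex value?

K = 0x90A
k_0 = rotl(K, (7*0+9) mod 12) = rotl(K, 9) = 0x521
k_1 = rotl(K, (7*1+9) mod 12) = rotl(K, 4) = 0x0A9

0x0A9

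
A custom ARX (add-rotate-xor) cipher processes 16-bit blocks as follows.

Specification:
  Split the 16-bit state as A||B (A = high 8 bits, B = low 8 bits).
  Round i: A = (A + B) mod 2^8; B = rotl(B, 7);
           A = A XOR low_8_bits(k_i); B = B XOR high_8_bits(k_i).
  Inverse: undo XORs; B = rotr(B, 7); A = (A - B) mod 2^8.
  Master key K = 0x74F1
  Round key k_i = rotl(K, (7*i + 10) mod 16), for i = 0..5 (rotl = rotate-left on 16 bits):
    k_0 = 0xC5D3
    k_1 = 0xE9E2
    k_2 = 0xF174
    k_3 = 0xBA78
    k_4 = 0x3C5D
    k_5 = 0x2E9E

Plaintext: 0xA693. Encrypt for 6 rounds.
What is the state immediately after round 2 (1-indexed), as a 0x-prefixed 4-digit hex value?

0x14EF

s_0 = plaintext = 0xA693
s_1 = Round(s_0, k_0) = 0xEA0C
s_2 = Round(s_1, k_1) = 0x14EF
s_3 = Round(s_2, k_2) = 0x7706
s_4 = Round(s_3, k_3) = 0x05B9
s_5 = Round(s_4, k_4) = 0xE3E0
s_6 = Round(s_5, k_5) = 0x5D5E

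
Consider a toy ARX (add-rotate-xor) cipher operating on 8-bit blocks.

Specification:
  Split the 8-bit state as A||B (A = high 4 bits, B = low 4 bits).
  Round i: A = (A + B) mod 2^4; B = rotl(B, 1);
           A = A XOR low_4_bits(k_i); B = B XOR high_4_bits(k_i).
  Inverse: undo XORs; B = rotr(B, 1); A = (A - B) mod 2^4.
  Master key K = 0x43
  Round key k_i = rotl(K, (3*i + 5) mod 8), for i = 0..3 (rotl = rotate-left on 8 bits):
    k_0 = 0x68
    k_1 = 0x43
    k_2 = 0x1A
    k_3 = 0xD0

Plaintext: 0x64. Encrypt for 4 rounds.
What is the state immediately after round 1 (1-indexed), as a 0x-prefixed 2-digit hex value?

s_0 = plaintext = 0x64
s_1 = Round(s_0, k_0) = 0x2E
s_2 = Round(s_1, k_1) = 0x39
s_3 = Round(s_2, k_2) = 0x62
s_4 = Round(s_3, k_3) = 0x89

0x2E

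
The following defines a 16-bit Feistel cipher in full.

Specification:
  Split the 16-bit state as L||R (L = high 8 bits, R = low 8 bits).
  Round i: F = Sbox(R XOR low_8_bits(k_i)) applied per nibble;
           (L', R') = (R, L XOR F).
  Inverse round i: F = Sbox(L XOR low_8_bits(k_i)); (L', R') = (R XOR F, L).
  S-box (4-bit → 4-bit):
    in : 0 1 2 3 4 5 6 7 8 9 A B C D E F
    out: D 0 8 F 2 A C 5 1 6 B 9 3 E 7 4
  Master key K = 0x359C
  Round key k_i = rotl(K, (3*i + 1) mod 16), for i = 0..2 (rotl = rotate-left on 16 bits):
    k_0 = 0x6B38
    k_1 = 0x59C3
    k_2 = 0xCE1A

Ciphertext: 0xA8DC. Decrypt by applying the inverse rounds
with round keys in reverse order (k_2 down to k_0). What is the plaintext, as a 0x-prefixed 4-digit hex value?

0x5EBD

s_0 = ciphertext = 0xA8DC
s_1 = InvRound(s_0, k_2) = 0x44A8
s_2 = InvRound(s_1, k_1) = 0xBD44
s_3 = InvRound(s_2, k_0) = 0x5EBD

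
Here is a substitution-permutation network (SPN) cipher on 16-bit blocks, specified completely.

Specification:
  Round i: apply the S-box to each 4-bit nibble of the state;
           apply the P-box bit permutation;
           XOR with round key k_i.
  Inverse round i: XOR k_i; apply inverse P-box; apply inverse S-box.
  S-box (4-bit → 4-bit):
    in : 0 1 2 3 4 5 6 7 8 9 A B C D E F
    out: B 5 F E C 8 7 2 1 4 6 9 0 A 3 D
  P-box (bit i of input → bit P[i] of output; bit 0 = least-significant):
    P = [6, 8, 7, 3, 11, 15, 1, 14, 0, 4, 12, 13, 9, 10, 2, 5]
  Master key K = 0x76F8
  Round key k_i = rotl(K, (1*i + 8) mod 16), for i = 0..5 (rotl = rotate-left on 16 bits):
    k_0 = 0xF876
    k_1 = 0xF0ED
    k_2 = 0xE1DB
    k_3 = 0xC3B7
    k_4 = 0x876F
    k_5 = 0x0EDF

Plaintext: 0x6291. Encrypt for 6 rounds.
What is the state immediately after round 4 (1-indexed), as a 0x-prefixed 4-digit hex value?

0xFDD7

s_0 = plaintext = 0x6291
s_1 = Round(s_0, k_0) = 0xCEA1
s_2 = Round(s_1, k_1) = 0x703E
s_3 = Round(s_2, k_2) = 0x0488
s_4 = Round(s_3, k_3) = 0xFDD7
s_5 = Round(s_4, k_4) = 0x645B
s_6 = Round(s_5, k_5) = 0x7893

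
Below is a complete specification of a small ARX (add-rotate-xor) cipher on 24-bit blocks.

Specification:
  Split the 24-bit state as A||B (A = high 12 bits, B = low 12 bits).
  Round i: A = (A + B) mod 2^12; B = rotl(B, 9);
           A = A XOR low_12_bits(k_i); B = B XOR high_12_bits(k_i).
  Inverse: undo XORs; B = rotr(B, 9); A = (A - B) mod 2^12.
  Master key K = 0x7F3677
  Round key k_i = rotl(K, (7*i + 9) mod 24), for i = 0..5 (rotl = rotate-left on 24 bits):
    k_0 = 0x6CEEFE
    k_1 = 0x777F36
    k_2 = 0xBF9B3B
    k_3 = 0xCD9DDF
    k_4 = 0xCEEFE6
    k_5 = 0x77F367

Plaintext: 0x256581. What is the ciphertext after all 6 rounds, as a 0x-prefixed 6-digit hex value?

s_0 = plaintext = 0x256581
s_1 = Round(s_0, k_0) = 0x92947E
s_2 = Round(s_1, k_1) = 0x291BF8
s_3 = Round(s_2, k_2) = 0x5B2A86
s_4 = Round(s_3, k_3) = 0xDE7189
s_5 = Round(s_4, k_4) = 0x096EDF
s_6 = Round(s_5, k_5) = 0xC128A4

0xC128A4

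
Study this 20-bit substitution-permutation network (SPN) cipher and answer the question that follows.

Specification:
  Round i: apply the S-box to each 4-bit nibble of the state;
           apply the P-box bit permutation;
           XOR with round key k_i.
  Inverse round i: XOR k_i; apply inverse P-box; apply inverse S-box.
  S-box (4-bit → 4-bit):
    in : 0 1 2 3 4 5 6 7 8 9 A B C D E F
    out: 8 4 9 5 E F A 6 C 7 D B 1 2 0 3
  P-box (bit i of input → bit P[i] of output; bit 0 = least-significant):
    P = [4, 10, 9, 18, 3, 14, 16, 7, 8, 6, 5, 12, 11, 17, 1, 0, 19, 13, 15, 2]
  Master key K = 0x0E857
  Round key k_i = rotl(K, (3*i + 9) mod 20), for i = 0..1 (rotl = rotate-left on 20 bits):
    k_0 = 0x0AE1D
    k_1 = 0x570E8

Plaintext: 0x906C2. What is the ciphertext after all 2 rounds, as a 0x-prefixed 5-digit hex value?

s_0 = plaintext = 0x906C2
s_1 = Round(s_0, k_0) = 0xC1E44
s_2 = Round(s_1, k_1) = 0x8366A

0x8366A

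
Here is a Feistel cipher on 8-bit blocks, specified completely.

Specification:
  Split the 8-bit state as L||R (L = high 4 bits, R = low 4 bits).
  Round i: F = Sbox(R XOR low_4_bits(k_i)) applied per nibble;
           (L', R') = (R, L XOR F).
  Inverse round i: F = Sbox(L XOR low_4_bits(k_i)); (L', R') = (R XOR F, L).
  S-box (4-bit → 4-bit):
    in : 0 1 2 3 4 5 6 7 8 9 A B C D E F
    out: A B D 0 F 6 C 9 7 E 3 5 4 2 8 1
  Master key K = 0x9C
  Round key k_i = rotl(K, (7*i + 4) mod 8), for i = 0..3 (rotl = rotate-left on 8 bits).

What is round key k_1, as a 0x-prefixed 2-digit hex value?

0xE4

K = 0x9C
k_0 = rotl(K, (7*0+4) mod 8) = rotl(K, 4) = 0xC9
k_1 = rotl(K, (7*1+4) mod 8) = rotl(K, 3) = 0xE4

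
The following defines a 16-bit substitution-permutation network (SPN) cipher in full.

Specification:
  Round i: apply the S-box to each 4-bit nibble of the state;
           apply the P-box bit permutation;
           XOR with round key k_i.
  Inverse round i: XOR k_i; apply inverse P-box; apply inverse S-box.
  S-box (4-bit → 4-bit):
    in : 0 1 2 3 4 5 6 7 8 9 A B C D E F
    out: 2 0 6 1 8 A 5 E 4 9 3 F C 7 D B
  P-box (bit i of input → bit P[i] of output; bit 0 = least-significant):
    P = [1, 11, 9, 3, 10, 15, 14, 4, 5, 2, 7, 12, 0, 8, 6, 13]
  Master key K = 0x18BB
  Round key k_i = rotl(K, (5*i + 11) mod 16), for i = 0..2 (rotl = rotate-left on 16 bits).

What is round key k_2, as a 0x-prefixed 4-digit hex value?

K = 0x18BB
k_0 = rotl(K, (5*0+11) mod 16) = rotl(K, 11) = 0xD8C5
k_1 = rotl(K, (5*1+11) mod 16) = rotl(K, 0) = 0x18BB
k_2 = rotl(K, (5*2+11) mod 16) = rotl(K, 5) = 0x1763

0x1763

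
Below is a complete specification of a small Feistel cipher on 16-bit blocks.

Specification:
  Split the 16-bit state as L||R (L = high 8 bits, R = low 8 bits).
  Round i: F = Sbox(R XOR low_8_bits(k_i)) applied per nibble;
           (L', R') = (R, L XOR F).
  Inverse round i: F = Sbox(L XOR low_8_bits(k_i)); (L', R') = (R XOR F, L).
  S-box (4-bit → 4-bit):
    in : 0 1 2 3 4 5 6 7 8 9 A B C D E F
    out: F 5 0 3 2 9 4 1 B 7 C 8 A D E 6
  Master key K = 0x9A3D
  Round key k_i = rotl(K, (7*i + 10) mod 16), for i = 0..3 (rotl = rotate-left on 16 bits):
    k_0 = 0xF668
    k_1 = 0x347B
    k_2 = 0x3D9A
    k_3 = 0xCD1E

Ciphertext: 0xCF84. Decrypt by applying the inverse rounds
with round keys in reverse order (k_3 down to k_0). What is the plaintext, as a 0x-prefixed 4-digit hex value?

s_0 = ciphertext = 0xCF84
s_1 = InvRound(s_0, k_3) = 0x51CF
s_2 = InvRound(s_1, k_2) = 0x6751
s_3 = InvRound(s_2, k_1) = 0x0B67
s_4 = InvRound(s_3, k_0) = 0x240B

0x240B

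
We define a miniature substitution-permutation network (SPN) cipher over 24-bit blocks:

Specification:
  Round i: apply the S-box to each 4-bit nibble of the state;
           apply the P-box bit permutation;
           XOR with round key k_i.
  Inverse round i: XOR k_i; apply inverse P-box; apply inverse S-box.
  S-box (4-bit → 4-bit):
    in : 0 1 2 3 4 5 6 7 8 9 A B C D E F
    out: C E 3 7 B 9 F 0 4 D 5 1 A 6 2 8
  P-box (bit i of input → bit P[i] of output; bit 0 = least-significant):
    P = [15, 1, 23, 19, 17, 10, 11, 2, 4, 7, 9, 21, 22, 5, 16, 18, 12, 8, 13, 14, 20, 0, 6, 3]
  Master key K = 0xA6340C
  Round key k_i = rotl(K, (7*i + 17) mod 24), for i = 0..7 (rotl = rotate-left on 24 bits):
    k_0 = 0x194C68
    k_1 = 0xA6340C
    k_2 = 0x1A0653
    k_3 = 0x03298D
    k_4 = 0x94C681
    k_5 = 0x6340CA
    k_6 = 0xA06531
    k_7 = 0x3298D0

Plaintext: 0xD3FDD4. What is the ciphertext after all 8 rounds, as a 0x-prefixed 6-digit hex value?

s_0 = plaintext = 0xD3FDD4
s_1 = Round(s_0, k_0) = 0x15F3AB
s_2 = Round(s_1, k_1) = 0xA0EED5
s_3 = Round(s_2, k_2) = 0x02EAB3
s_4 = Round(s_3, k_3) = 0x81BAF7
s_5 = Round(s_4, k_4) = 0xD4A5D5
s_6 = Round(s_5, k_5) = 0x0A9D9B
s_7 = Round(s_6, k_6) = 0xE7DFFD
s_8 = Round(s_7, k_7) = 0x9398F7

0x9398F7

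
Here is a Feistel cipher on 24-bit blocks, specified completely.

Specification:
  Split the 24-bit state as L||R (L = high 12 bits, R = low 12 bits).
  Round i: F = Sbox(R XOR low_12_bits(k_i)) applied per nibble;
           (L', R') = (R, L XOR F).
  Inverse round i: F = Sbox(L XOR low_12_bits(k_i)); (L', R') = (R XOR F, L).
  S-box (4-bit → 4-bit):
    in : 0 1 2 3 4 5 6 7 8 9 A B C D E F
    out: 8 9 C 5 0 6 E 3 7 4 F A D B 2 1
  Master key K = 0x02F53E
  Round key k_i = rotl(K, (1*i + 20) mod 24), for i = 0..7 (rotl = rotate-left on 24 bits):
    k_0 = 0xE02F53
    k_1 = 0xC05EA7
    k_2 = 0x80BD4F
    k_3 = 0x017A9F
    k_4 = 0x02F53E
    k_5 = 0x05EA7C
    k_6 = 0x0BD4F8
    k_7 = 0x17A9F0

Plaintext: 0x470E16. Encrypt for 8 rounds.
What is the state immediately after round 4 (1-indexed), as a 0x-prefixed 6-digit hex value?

s_0 = plaintext = 0x470E16
s_1 = Round(s_0, k_0) = 0xE16D76
s_2 = Round(s_1, k_1) = 0xD76BAF
s_3 = Round(s_2, k_2) = 0xBAF35E
s_4 = Round(s_3, k_3) = 0x35EF76
s_5 = Round(s_4, k_4) = 0xF76C59
s_6 = Round(s_5, k_5) = 0xC591B0
s_7 = Round(s_6, k_6) = 0x1B0A5E
s_8 = Round(s_7, k_7) = 0xA5E442

0x35EF76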